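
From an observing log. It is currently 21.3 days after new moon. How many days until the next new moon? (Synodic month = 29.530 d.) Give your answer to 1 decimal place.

8.2 days

The next new moon completes the synodic month: 29.530 − 21.3 = 8.230 days.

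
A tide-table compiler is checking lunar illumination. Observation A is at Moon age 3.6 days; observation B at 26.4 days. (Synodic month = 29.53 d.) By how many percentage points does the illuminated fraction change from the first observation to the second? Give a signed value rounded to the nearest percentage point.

First observation: θ = 360°·3.6/29.53 = 43.9°, so f = 0.140.
Second observation: θ = 321.8°, f = 0.107.
Δf = 0.107 − 0.140 = -0.033, i.e. -3 pp.

-3 percentage points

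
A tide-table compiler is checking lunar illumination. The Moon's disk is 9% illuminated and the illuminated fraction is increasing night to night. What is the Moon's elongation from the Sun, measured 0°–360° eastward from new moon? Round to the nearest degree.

cos θ = 1 − 2f = 0.820, giving a principal value of 34.9°.
Before full moon the principal value applies: θ = 34.9°.

35°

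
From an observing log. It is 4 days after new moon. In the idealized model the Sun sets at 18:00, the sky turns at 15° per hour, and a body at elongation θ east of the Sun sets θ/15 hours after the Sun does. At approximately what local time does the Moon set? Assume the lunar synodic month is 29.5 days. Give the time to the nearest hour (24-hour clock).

21:00

Elongation θ = 360° × 4/29.5 ≈ 48.8°.
At 15° of sky rotation per hour, 48.8° corresponds to a 3.25 h lag.
18:00 + 3.25 h ≈ 21:15 → 21:00 to the nearest hour.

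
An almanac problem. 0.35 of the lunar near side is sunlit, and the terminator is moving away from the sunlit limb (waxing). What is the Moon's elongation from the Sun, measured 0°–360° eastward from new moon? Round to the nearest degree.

From f = (1 − cos θ)/2: cos θ = 1 − 2×0.35 = 0.300; arccos → 72.5°.
Waxing ⇒ before full, so θ = 72.5°.

73°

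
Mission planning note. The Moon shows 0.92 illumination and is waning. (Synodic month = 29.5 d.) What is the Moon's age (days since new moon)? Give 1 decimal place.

cos θ = 1 − 2f = -0.840, giving a principal value of 147.1°.
A waning Moon lies in 180°–360°, so θ = 360° − 147.1° = 212.9°.
That fraction of the synodic month is 212.9/360 × 29.5 d ≈ 17.44 d.

17.4 days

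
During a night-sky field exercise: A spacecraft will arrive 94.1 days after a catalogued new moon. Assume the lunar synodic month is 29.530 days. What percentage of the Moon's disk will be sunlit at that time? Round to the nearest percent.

31%

94.1/29.530 = 3.187 lunations, so 3 complete cycles and 5.51 d into the next.
Phase angle: θ = 360°·(5.51 d)/(29.530 d) = 67.2°.
With cos θ = 0.388, the lit fraction is (1 − 0.388)/2 ≈ 0.306, so 31%.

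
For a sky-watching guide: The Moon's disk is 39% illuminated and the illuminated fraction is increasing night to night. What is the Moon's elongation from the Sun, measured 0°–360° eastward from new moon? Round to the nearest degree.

cos θ = 1 − 2f = 0.220, giving a principal value of 77.3°.
Before full moon the principal value applies: θ = 77.3°.

77°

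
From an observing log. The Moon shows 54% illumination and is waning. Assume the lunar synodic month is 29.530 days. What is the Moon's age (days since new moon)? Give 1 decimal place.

cos θ = 1 − 2f = -0.080, giving a principal value of 94.6°.
A waning Moon lies in 180°–360°, so θ = 360° − 94.6° = 265.4°.
Age = 29.530 × 265.4°/360° ≈ 21.77 days.

21.8 days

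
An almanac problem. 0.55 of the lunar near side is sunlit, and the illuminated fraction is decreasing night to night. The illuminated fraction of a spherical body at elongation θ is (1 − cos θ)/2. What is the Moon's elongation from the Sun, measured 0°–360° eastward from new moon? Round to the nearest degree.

Invert f = (1 − cos θ)/2 to get cos θ = 1 − 2(0.55) = -0.100, hence θ₀ = arccos -0.100 = 95.7°.
Since the Moon is past full (waning), take the reflex angle: θ = 360° − 95.7° = 264.3°.

264°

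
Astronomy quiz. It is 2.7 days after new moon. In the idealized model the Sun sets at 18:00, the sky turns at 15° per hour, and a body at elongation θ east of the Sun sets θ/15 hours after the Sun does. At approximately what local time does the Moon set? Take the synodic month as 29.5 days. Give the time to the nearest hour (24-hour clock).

Phase angle: θ = 360°·(2.7 d)/(29.5 d) = 32.9°.
At 15° of sky rotation per hour, 32.9° corresponds to a 2.20 h lag.
18:00 + 2.20 h ≈ 20:12 → 20:00 to the nearest hour.

20:00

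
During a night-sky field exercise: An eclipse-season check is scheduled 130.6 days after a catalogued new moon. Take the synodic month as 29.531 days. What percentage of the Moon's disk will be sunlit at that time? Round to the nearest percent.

Reduce mod P: 130.6 − 4×29.531 = 12.48 d into the current lunation.
The Moon has covered 12.48/29.531 of its cycle, so θ ≈ 360° × 12.48/29.531 = 152.1°.
cos 152.1° = (-0.884), so f = (1 − (-0.884))/2 = 0.942, so 94%.

94%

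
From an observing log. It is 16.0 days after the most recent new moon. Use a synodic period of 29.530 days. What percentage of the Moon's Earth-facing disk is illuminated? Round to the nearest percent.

98%

Elongation θ = 360° × 16.0/29.530 ≈ 195.1°.
cos 195.1° = (-0.966), so f = (1 − (-0.966))/2 = 0.983, so 98%.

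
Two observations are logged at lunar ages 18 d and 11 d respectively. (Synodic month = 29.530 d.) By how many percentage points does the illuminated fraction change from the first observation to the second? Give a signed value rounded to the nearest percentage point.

-4 pp

First observation: θ = 360°·18/29.530 = 219.4°, so f = 0.886.
Second observation: θ = 134.1°, f = 0.848.
Δf = 0.848 − 0.886 = -0.038, i.e. -4 pp.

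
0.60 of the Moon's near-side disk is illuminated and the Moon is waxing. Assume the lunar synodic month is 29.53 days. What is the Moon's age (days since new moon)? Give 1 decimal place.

Invert f = (1 − cos θ)/2 to get cos θ = 1 − 2(0.60) = -0.200, hence θ₀ = arccos -0.200 = 101.5°.
The Moon is waxing (0°–180°), so θ = 101.5° directly.
Age = 29.53 × 101.5°/360° ≈ 8.33 days.

8.3 days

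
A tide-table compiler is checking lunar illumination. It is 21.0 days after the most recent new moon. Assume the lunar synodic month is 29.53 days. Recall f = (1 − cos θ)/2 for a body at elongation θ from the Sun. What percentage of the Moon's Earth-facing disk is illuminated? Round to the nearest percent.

62%

Phase angle: θ = 360°·(21.0 d)/(29.53 d) = 256.0°.
With cos θ = (-0.242), the lit fraction is (1 − (-0.242))/2 ≈ 0.621, so 62%.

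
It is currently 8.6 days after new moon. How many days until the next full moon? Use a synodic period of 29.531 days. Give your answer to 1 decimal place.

6.2 days

Full moon occurs at elongation 180°, i.e. at age 29.531 × 180/360 = 14.765 d.
That is 14.765 − 8.6 = 6.165 days ahead.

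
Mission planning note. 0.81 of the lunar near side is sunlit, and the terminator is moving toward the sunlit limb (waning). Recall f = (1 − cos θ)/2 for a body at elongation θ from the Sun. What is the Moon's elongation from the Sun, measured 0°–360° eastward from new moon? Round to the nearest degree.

232°

cos θ = 1 − 2f = -0.620, giving a principal value of 128.3°.
Waning ⇒ past full, so θ = 360° − 128.3° = 231.7°.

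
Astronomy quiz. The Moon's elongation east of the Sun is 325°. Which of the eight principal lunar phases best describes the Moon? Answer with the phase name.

waning crescent

The waning crescent sector spans roughly 292°–338°; 325° falls inside it.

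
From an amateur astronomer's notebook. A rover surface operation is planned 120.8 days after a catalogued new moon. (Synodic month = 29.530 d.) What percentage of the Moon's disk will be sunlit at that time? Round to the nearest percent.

Reduce mod P: 120.8 − 4×29.530 = 2.68 d into the current lunation.
The Moon has covered 2.68/29.530 of its cycle, so θ ≈ 360° × 2.68/29.530 = 32.7°.
cos 32.7° = 0.842, so f = (1 − 0.842)/2 = 0.079, so 8%.

8%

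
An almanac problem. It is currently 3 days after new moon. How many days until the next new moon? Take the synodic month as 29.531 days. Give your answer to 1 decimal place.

26.5 days

The next new moon completes the synodic month: 29.531 − 3 = 26.531 days.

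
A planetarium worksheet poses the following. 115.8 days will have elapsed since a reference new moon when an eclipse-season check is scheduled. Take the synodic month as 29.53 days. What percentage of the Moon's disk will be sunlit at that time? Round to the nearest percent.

115.8/29.53 = 3.921 lunations, so 3 complete cycles and 27.21 d into the next.
The Moon has covered 27.21/29.53 of its cycle, so θ ≈ 360° × 27.21/29.53 = 331.7°.
Illuminated fraction = (1 − cos 331.7°)/2 = (1 − 0.881)/2 ≈ 0.060, so 6%.

6%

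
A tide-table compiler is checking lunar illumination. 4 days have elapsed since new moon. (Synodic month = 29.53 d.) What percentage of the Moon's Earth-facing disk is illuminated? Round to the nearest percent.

Elongation θ = 360° × 4/29.53 ≈ 48.8°.
With cos θ = 0.659, the lit fraction is (1 − 0.659)/2 ≈ 0.170, so 17%.

17%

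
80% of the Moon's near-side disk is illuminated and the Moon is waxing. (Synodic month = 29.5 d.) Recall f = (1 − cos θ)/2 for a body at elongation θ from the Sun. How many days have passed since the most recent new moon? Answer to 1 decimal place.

From f = (1 − cos θ)/2: cos θ = 1 − 2×0.80 = -0.600; arccos → 126.9°.
Waxing ⇒ before full, so θ = 126.9°.
At 360°/29.5 d per day, 126.9° corresponds to 10.40 days.

10.4 days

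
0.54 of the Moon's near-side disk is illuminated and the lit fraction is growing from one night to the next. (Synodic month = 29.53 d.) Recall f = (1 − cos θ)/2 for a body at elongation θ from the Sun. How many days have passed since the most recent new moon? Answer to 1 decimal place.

cos θ = 1 − 2f = -0.080, giving a principal value of 94.6°.
The Moon is waxing (0°–180°), so θ = 94.6° directly.
Age = 29.53 × 94.6°/360° ≈ 7.76 days.

7.8 days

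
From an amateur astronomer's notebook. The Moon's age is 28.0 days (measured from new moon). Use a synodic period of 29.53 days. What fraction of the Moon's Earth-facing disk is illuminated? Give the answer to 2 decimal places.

0.03

The Moon has covered 28.0/29.53 of its cycle, so θ ≈ 360° × 28.0/29.53 = 341.3°.
With cos θ = 0.947, the lit fraction is (1 − 0.947)/2 ≈ 0.026.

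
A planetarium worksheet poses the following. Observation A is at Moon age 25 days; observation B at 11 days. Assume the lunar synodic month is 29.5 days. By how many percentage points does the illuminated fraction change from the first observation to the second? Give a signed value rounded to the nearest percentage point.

+64 pp

First observation: θ = 360°·25/29.5 = 305.1°, so f = 0.213.
Second observation: θ = 134.2°, f = 0.849.
Δf = 0.849 − 0.213 = +0.636, i.e. +64 pp.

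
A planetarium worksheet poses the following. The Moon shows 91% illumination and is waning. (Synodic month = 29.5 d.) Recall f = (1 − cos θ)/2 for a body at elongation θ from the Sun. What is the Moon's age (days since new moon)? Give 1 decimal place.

From f = (1 − cos θ)/2: cos θ = 1 − 2×0.91 = -0.820; arccos → 145.1°.
Waning ⇒ past full, so θ = 360° − 145.1° = 214.9°.
Age = 29.5 × 214.9°/360° ≈ 17.61 days.

17.6 days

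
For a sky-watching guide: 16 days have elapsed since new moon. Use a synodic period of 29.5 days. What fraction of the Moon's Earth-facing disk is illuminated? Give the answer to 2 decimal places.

0.98

Elongation θ = 360° × 16/29.5 ≈ 195.3°.
Illuminated fraction = (1 − cos 195.3°)/2 = (1 − (-0.965))/2 ≈ 0.982.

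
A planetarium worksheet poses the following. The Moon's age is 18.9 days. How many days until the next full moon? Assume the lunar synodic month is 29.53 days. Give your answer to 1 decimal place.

Full moon occurs at elongation 180°, i.e. at age 29.53 × 180/360 = 14.765 d.
This lunation's full moon (14.765 d) has passed, so add one period: 44.295 − 18.9 = 25.395 days.

25.4 days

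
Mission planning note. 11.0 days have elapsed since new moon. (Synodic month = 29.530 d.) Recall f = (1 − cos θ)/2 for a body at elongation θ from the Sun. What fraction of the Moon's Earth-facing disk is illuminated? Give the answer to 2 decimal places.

0.85

The Moon has covered 11.0/29.530 of its cycle, so θ ≈ 360° × 11.0/29.530 = 134.1°.
With cos θ = (-0.696), the lit fraction is (1 − (-0.696))/2 ≈ 0.848.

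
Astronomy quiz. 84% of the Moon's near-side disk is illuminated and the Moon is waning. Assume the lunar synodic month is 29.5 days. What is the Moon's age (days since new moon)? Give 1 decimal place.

cos θ = 1 − 2f = -0.680, giving a principal value of 132.8°.
A waning Moon lies in 180°–360°, so θ = 360° − 132.8° = 227.2°.
That fraction of the synodic month is 227.2/360 × 29.5 d ≈ 18.61 d.

18.6 days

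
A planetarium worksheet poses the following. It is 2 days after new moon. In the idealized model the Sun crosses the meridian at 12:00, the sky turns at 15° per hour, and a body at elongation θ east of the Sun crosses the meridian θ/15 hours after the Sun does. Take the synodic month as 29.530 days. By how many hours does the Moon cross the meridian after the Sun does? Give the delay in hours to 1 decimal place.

Elongation θ = 360° × 2/29.530 ≈ 24.4°.
The Moon trails the Sun by θ/15 = 24.4/15 ≈ 1.63 hours.
So the Moon crosses the meridian 1.63 h after the Sun.

1.6 h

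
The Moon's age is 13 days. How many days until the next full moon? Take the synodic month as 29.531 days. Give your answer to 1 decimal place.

Full moon occurs at elongation 180°, i.e. at age 29.531 × 180/360 = 14.765 d.
That is 14.765 − 13 = 1.765 days ahead.

1.8 days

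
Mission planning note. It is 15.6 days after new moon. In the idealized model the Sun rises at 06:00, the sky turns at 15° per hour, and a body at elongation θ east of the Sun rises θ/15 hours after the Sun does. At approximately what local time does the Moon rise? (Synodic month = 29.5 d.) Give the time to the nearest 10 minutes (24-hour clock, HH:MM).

18:40

Phase angle: θ = 360°·(15.6 d)/(29.5 d) = 190.4°.
Delay after the Sun = 190.4° / (15°/h) ≈ 12.69 h.
06:00 + 12.692 h ≈ 18:41 → 18:40 to the nearest ten minutes.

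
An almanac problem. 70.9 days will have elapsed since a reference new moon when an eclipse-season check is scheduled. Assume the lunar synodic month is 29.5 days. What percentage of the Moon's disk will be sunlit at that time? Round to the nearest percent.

70.9/29.5 = 2.403 lunations, so 2 complete cycles and 11.90 d into the next.
The Moon has covered 11.90/29.5 of its cycle, so θ ≈ 360° × 11.90/29.5 = 145.2°.
With cos θ = (-0.821), the lit fraction is (1 − (-0.821))/2 ≈ 0.911, so 91%.

91%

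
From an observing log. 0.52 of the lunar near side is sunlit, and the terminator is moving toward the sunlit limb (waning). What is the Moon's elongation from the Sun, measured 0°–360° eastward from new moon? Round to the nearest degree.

cos θ = 1 − 2f = -0.040, giving a principal value of 92.3°.
A waning Moon lies in 180°–360°, so θ = 360° − 92.3° = 267.7°.

268°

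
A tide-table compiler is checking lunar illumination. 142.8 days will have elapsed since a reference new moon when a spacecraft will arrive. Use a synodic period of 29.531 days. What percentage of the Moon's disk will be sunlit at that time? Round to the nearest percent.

142.8/29.531 = 4.836 lunations, so 4 complete cycles and 24.68 d into the next.
Phase angle: θ = 360°·(24.68 d)/(29.531 d) = 300.8°.
Illuminated fraction = (1 − cos 300.8°)/2 = (1 − 0.512)/2 ≈ 0.244, so 24%.

24%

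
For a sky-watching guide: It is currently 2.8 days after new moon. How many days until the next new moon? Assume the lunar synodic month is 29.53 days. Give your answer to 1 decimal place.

The next new moon completes the synodic month: 29.53 − 2.8 = 26.730 days.

26.7 days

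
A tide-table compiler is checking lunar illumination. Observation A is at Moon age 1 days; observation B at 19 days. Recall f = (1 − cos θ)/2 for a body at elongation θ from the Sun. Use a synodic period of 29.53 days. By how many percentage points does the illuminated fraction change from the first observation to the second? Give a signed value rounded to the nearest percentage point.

First observation: θ = 360°·1/29.53 = 12.2°, so f = 0.011.
Second observation: θ = 231.6°, f = 0.810.
Δf = 0.810 − 0.011 = +0.799, i.e. +80 pp.

+80 percentage points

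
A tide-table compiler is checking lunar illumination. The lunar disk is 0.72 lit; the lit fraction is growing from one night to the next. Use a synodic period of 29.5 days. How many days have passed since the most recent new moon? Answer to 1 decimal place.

9.5 days

From f = (1 − cos θ)/2: cos θ = 1 − 2×0.72 = -0.440; arccos → 116.1°.
The Moon is waxing (0°–180°), so θ = 116.1° directly.
That fraction of the synodic month is 116.1/360 × 29.5 d ≈ 9.51 d.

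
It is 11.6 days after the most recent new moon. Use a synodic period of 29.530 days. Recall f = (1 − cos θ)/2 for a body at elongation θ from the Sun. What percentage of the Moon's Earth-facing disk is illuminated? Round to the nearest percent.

89%

Phase angle: θ = 360°·(11.6 d)/(29.530 d) = 141.4°.
With cos θ = (-0.782), the lit fraction is (1 − (-0.782))/2 ≈ 0.891, so 89%.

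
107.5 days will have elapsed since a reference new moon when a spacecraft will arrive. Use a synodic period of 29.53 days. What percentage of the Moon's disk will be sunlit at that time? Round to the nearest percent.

82%

Reduce mod P: 107.5 − 3×29.53 = 18.91 d into the current lunation.
The Moon has covered 18.91/29.53 of its cycle, so θ ≈ 360° × 18.91/29.53 = 230.5°.
cos 230.5° = (-0.636), so f = (1 − (-0.636))/2 = 0.818, so 82%.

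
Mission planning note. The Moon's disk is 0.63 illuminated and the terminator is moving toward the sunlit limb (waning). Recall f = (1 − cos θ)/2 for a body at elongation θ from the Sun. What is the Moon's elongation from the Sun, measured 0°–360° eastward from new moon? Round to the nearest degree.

255°

cos θ = 1 − 2f = -0.260, giving a principal value of 105.1°.
Since the Moon is past full (waning), take the reflex angle: θ = 360° − 105.1° = 254.9°.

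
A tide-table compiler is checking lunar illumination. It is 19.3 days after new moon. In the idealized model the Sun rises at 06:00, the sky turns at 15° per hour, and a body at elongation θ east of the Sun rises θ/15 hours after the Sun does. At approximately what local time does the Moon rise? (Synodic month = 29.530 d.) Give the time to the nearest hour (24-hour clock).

Elongation θ = 360° × 19.3/29.530 ≈ 235.3°.
At 15° of sky rotation per hour, 235.3° corresponds to a 15.69 h lag.
06:00 + 15.69 h ≈ 21:41 → 22:00 to the nearest hour.

22:00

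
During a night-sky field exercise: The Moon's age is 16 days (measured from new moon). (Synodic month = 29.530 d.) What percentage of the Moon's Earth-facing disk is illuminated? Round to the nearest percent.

Elongation θ = 360° × 16/29.530 ≈ 195.1°.
With cos θ = (-0.966), the lit fraction is (1 − (-0.966))/2 ≈ 0.983, so 98%.

98%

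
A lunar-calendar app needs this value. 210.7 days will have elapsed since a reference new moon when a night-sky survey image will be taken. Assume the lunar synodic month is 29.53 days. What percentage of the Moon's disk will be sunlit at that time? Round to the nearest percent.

Reduce mod P: 210.7 − 7×29.53 = 3.99 d into the current lunation.
The Moon has covered 3.99/29.53 of its cycle, so θ ≈ 360° × 3.99/29.53 = 48.6°.
Illuminated fraction = (1 − cos 48.6°)/2 = (1 − 0.661)/2 ≈ 0.170, so 17%.

17%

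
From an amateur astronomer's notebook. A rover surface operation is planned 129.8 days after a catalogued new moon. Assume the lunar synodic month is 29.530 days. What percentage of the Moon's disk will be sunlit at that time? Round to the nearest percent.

Reduce mod P: 129.8 − 4×29.530 = 11.68 d into the current lunation.
The Moon has covered 11.68/29.530 of its cycle, so θ ≈ 360° × 11.68/29.530 = 142.4°.
With cos θ = (-0.792), the lit fraction is (1 − (-0.792))/2 ≈ 0.896, so 90%.

90%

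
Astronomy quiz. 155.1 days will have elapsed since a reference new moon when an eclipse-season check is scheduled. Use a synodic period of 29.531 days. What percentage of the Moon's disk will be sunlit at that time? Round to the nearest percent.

51%

155.1/29.531 = 5.252 lunations, so 5 complete cycles and 7.44 d into the next.
Phase angle: θ = 360°·(7.44 d)/(29.531 d) = 90.8°.
cos 90.8° = (-0.013), so f = (1 − (-0.013))/2 = 0.507, so 51%.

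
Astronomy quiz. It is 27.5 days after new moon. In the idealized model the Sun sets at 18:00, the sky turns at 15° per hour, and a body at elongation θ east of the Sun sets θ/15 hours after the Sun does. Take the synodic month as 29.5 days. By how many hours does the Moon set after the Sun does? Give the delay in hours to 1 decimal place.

22.4 h

Elongation θ = 360° × 27.5/29.5 ≈ 335.6°.
The Moon trails the Sun by θ/15 = 335.6/15 ≈ 22.37 hours.
So the Moon sets 22.37 h after the Sun.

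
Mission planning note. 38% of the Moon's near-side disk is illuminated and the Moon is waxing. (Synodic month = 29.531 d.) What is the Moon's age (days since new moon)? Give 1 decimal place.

6.2 days

Invert f = (1 − cos θ)/2 to get cos θ = 1 − 2(0.38) = 0.240, hence θ₀ = arccos 0.240 = 76.1°.
The Moon is waxing (0°–180°), so θ = 76.1° directly.
At 360°/29.531 d per day, 76.1° corresponds to 6.24 days.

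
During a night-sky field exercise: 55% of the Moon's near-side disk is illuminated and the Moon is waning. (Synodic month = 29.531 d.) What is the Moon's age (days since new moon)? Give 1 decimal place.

From f = (1 − cos θ)/2: cos θ = 1 − 2×0.55 = -0.100; arccos → 95.7°.
A waning Moon lies in 180°–360°, so θ = 360° − 95.7° = 264.3°.
At 360°/29.531 d per day, 264.3° corresponds to 21.68 days.

21.7 days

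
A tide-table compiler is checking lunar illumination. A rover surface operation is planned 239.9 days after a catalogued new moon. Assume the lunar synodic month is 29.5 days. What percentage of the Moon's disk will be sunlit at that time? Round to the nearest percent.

239.9 d spans 8 complete synodic months (8 × 29.5 = 236.00 d) plus 3.90 d.
Phase angle: θ = 360°·(3.90 d)/(29.5 d) = 47.6°.
cos 47.6° = 0.674, so f = (1 − 0.674)/2 = 0.163, so 16%.

16%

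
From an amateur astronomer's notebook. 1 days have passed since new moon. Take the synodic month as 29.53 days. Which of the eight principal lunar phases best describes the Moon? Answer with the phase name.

new moon

θ ≈ 360° × 1/29.53 = 12°, which falls in the new moon sector.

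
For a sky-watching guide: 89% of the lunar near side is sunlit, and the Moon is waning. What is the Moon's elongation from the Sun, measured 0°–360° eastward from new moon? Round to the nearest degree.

219°

From f = (1 − cos θ)/2: cos θ = 1 − 2×0.89 = -0.780; arccos → 141.3°.
Since the Moon is past full (waning), take the reflex angle: θ = 360° − 141.3° = 218.7°.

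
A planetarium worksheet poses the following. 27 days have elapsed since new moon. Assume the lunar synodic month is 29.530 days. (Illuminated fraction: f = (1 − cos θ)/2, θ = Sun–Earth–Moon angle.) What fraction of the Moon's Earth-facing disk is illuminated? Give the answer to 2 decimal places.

0.07

The Moon has covered 27/29.530 of its cycle, so θ ≈ 360° × 27/29.530 = 329.2°.
With cos θ = 0.859, the lit fraction is (1 − 0.859)/2 ≈ 0.071.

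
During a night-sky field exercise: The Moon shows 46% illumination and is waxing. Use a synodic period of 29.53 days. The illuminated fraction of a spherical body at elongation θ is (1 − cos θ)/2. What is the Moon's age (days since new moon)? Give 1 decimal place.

Invert f = (1 − cos θ)/2 to get cos θ = 1 − 2(0.46) = 0.080, hence θ₀ = arccos 0.080 = 85.4°.
Waxing ⇒ before full, so θ = 85.4°.
Age = 29.53 × 85.4°/360° ≈ 7.01 days.

7.0 days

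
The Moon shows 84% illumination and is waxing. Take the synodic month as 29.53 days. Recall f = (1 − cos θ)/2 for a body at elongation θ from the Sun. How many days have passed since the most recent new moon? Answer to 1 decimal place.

Invert f = (1 − cos θ)/2 to get cos θ = 1 − 2(0.84) = -0.680, hence θ₀ = arccos -0.680 = 132.8°.
The Moon is waxing (0°–180°), so θ = 132.8° directly.
That fraction of the synodic month is 132.8/360 × 29.53 d ≈ 10.90 d.

10.9 days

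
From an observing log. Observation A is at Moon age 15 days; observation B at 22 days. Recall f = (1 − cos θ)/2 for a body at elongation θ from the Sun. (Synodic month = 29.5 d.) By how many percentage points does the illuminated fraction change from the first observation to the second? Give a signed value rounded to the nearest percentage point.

First observation: θ = 360°·15/29.5 = 183.1°, so f = 0.999.
Second observation: θ = 268.5°, f = 0.513.
Δf = 0.513 − 0.999 = -0.486, i.e. -49 pp.

-49 pp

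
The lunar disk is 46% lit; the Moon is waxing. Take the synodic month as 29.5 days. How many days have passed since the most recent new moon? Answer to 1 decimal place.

7.0 days

From f = (1 − cos θ)/2: cos θ = 1 − 2×0.46 = 0.080; arccos → 85.4°.
The Moon is waxing (0°–180°), so θ = 85.4° directly.
At 360°/29.5 d per day, 85.4° corresponds to 7.00 days.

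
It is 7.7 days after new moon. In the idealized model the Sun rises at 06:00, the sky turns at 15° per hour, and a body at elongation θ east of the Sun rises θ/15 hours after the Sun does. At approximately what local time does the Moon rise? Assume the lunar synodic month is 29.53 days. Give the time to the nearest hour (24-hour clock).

12:00

The Moon has covered 7.7/29.53 of its cycle, so θ ≈ 360° × 7.7/29.53 = 93.9°.
At 15° of sky rotation per hour, 93.9° corresponds to a 6.26 h lag.
06:00 + 6.26 h ≈ 12:15 → 12:00 to the nearest hour.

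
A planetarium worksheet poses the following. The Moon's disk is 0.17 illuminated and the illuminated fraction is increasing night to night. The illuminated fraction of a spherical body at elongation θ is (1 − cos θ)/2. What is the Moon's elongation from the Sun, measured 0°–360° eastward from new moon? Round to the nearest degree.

49°

From f = (1 − cos θ)/2: cos θ = 1 − 2×0.17 = 0.660; arccos → 48.7°.
Before full moon the principal value applies: θ = 48.7°.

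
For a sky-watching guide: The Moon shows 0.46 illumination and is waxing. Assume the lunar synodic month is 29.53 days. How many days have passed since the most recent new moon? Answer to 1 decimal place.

7.0 days

Invert f = (1 − cos θ)/2 to get cos θ = 1 − 2(0.46) = 0.080, hence θ₀ = arccos 0.080 = 85.4°.
Before full moon the principal value applies: θ = 85.4°.
At 360°/29.53 d per day, 85.4° corresponds to 7.01 days.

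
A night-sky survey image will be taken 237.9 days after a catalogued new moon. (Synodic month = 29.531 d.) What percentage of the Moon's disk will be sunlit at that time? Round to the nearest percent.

3%

237.9/29.531 = 8.056 lunations, so 8 complete cycles and 1.65 d into the next.
Phase angle: θ = 360°·(1.65 d)/(29.531 d) = 20.1°.
cos 20.1° = 0.939, so f = (1 − 0.939)/2 = 0.031, so 3%.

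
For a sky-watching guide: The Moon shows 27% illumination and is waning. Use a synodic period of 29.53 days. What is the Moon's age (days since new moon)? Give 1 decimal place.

cos θ = 1 − 2f = 0.460, giving a principal value of 62.6°.
A waning Moon lies in 180°–360°, so θ = 360° − 62.6° = 297.4°.
At 360°/29.53 d per day, 297.4° corresponds to 24.39 days.

24.4 days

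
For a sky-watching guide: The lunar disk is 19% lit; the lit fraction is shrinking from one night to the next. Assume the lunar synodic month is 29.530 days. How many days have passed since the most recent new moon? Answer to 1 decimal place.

Invert f = (1 − cos θ)/2 to get cos θ = 1 − 2(0.19) = 0.620, hence θ₀ = arccos 0.620 = 51.7°.
Waning ⇒ past full, so θ = 360° − 51.7° = 308.3°.
Age = 29.530 × 308.3°/360° ≈ 25.29 days.

25.3 days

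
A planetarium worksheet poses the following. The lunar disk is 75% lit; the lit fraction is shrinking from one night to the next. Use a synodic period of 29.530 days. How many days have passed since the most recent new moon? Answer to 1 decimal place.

19.7 days

cos θ = 1 − 2f = -0.500, giving a principal value of 120.0°.
Since the Moon is past full (waning), take the reflex angle: θ = 360° − 120.0° = 240.0°.
At 360°/29.530 d per day, 240.0° corresponds to 19.69 days.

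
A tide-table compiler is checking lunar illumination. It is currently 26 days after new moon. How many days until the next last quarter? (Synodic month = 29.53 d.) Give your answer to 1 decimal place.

25.7 days

Last quarter occurs at elongation 270°, i.e. at age 29.53 × 270/360 = 22.148 d.
This lunation's last quarter (22.148 d) has passed, so add one period: 51.678 − 26 = 25.678 days.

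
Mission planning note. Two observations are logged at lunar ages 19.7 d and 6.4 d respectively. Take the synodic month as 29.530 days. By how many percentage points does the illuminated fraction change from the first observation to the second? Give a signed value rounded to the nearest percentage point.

θ₁ = 360° × 19.7/29.530 = 240.2°, f₁ = (1 − cos θ₁)/2 = 0.749.
θ₂ = 360° × 6.4/29.530 = 78.0°, f₂ = (1 − cos θ₂)/2 = 0.396.
Change = f₂ − f₁ = -0.353 → -35 percentage points.

-35 pp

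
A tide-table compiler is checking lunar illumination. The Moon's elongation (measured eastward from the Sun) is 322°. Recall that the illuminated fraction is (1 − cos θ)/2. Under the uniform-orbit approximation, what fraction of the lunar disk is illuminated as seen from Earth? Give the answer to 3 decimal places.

0.106

cos 322° = 0.788, so f = (1 − 0.788)/2 = 0.106.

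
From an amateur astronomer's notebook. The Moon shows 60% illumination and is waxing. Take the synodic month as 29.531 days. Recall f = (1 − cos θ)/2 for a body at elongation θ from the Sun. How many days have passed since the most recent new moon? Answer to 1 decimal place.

8.3 days

Invert f = (1 − cos θ)/2 to get cos θ = 1 − 2(0.60) = -0.200, hence θ₀ = arccos -0.200 = 101.5°.
Before full moon the principal value applies: θ = 101.5°.
That fraction of the synodic month is 101.5/360 × 29.531 d ≈ 8.33 d.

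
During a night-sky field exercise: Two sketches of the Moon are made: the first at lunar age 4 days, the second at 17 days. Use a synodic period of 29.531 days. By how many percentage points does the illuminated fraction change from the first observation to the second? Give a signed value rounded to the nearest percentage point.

First observation: θ = 360°·4/29.531 = 48.8°, so f = 0.170.
Second observation: θ = 207.2°, f = 0.945.
Δf = 0.945 − 0.170 = +0.774, i.e. +77 pp.

+77 percentage points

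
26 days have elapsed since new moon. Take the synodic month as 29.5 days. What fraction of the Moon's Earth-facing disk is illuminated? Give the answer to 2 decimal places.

The Moon has covered 26/29.5 of its cycle, so θ ≈ 360° × 26/29.5 = 317.3°.
cos 317.3° = 0.735, so f = (1 − 0.735)/2 = 0.133.

0.13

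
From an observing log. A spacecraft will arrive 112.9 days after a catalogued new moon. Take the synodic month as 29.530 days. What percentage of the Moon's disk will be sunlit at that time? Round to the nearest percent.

28%

112.9 d spans 3 complete synodic months (3 × 29.530 = 88.59 d) plus 24.31 d.
The Moon has covered 24.31/29.530 of its cycle, so θ ≈ 360° × 24.31/29.530 = 296.4°.
With cos θ = 0.444, the lit fraction is (1 − 0.444)/2 ≈ 0.278, so 28%.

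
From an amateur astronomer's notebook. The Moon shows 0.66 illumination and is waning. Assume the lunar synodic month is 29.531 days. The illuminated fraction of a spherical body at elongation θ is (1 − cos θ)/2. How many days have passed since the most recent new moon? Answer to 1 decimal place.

cos θ = 1 − 2f = -0.320, giving a principal value of 108.7°.
Waning ⇒ past full, so θ = 360° − 108.7° = 251.3°.
At 360°/29.531 d per day, 251.3° corresponds to 20.62 days.

20.6 days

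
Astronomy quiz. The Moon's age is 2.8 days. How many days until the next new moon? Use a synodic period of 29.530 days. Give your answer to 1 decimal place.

One full lunation from the last new moon is 29.530 d; remaining = 29.530 − 2.8 = 26.730 d.

26.7 days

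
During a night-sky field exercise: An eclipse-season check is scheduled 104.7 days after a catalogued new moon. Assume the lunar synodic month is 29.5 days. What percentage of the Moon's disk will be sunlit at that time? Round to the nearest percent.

104.7/29.5 = 3.549 lunations, so 3 complete cycles and 16.20 d into the next.
Elongation θ = 360° × 16.20/29.5 ≈ 197.7°.
Illuminated fraction = (1 − cos 197.7°)/2 = (1 − (-0.953))/2 ≈ 0.976, so 98%.

98%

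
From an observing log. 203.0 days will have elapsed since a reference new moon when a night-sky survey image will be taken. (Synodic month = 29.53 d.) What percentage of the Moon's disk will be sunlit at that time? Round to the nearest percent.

Reduce mod P: 203.0 − 6×29.53 = 25.82 d into the current lunation.
Phase angle: θ = 360°·(25.82 d)/(29.53 d) = 314.8°.
cos 314.8° = 0.704, so f = (1 − 0.704)/2 = 0.148, so 15%.

15%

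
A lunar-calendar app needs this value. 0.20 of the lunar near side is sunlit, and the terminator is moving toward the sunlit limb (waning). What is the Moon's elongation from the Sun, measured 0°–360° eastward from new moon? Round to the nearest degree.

Invert f = (1 − cos θ)/2 to get cos θ = 1 − 2(0.20) = 0.600, hence θ₀ = arccos 0.600 = 53.1°.
A waning Moon lies in 180°–360°, so θ = 360° − 53.1° = 306.9°.

307°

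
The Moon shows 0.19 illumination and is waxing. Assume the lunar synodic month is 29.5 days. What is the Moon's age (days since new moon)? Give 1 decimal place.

4.2 days

Invert f = (1 − cos θ)/2 to get cos θ = 1 − 2(0.19) = 0.620, hence θ₀ = arccos 0.620 = 51.7°.
The Moon is waxing (0°–180°), so θ = 51.7° directly.
That fraction of the synodic month is 51.7/360 × 29.5 d ≈ 4.24 d.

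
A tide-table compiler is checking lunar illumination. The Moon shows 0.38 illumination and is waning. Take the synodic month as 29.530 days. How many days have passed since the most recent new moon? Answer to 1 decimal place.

From f = (1 − cos θ)/2: cos θ = 1 − 2×0.38 = 0.240; arccos → 76.1°.
Waning ⇒ past full, so θ = 360° − 76.1° = 283.9°.
Age = 29.530 × 283.9°/360° ≈ 23.29 days.

23.3 days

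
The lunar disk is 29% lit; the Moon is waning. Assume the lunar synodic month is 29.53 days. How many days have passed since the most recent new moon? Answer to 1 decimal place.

24.2 days

Invert f = (1 − cos θ)/2 to get cos θ = 1 − 2(0.29) = 0.420, hence θ₀ = arccos 0.420 = 65.2°.
A waning Moon lies in 180°–360°, so θ = 360° − 65.2° = 294.8°.
That fraction of the synodic month is 294.8/360 × 29.53 d ≈ 24.18 d.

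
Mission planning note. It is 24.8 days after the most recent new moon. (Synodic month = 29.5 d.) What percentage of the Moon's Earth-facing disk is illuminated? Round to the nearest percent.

23%

The Moon has covered 24.8/29.5 of its cycle, so θ ≈ 360° × 24.8/29.5 = 302.6°.
Illuminated fraction = (1 − cos 302.6°)/2 = (1 − 0.539)/2 ≈ 0.230, so 23%.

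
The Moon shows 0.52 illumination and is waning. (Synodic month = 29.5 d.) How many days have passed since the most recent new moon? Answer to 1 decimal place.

Invert f = (1 − cos θ)/2 to get cos θ = 1 − 2(0.52) = -0.040, hence θ₀ = arccos -0.040 = 92.3°.
Waning ⇒ past full, so θ = 360° − 92.3° = 267.7°.
At 360°/29.5 d per day, 267.7° corresponds to 21.94 days.

21.9 days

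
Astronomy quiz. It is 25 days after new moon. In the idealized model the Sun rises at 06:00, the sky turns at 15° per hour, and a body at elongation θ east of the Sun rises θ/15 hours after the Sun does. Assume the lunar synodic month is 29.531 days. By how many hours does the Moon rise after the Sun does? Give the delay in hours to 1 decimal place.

20.3 h

Phase angle: θ = 360°·(25 d)/(29.531 d) = 304.8°.
The Moon trails the Sun by θ/15 = 304.8/15 ≈ 20.32 hours.
So the Moon rises 20.32 h after the Sun.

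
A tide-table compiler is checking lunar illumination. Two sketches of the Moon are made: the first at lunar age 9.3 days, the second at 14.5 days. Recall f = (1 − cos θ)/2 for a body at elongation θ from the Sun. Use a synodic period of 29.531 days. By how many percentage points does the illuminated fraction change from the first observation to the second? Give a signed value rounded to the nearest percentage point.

θ₁ = 360° × 9.3/29.531 = 113.4°, f₁ = (1 − cos θ₁)/2 = 0.698.
θ₂ = 360° × 14.5/29.531 = 176.8°, f₂ = (1 − cos θ₂)/2 = 0.999.
Change = f₂ − f₁ = +0.301 → +30 percentage points.

+30 percentage points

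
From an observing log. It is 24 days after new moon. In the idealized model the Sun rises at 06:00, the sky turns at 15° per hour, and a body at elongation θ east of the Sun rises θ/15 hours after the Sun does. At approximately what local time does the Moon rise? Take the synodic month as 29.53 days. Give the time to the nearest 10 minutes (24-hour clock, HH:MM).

01:30

Phase angle: θ = 360°·(24 d)/(29.53 d) = 292.6°.
The Moon trails the Sun by θ/15 = 292.6/15 ≈ 19.51 hours.
06:00 + 19.506 h ≈ 01:30 → 01:30 to the nearest ten minutes.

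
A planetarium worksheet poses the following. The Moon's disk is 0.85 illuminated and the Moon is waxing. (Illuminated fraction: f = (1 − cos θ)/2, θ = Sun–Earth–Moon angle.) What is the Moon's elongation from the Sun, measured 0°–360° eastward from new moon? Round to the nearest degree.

Invert f = (1 − cos θ)/2 to get cos θ = 1 − 2(0.85) = -0.700, hence θ₀ = arccos -0.700 = 134.4°.
Waxing ⇒ before full, so θ = 134.4°.

134°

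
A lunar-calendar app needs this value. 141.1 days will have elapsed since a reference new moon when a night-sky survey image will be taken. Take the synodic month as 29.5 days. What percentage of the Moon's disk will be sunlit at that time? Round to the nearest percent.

40%

141.1/29.5 = 4.783 lunations, so 4 complete cycles and 23.10 d into the next.
Elongation θ = 360° × 23.10/29.5 ≈ 281.9°.
cos 281.9° = 0.206, so f = (1 − 0.206)/2 = 0.397, so 40%.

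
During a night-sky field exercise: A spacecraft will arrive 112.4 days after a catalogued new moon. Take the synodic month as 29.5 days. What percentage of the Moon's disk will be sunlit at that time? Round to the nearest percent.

32%

112.4 d spans 3 complete synodic months (3 × 29.5 = 88.50 d) plus 23.90 d.
Elongation θ = 360° × 23.90/29.5 ≈ 291.7°.
Illuminated fraction = (1 − cos 291.7°)/2 = (1 − 0.369)/2 ≈ 0.315, so 32%.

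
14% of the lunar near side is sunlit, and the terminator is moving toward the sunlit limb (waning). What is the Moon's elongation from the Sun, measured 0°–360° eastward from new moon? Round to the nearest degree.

cos θ = 1 − 2f = 0.720, giving a principal value of 43.9°.
A waning Moon lies in 180°–360°, so θ = 360° − 43.9° = 316.1°.

316°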